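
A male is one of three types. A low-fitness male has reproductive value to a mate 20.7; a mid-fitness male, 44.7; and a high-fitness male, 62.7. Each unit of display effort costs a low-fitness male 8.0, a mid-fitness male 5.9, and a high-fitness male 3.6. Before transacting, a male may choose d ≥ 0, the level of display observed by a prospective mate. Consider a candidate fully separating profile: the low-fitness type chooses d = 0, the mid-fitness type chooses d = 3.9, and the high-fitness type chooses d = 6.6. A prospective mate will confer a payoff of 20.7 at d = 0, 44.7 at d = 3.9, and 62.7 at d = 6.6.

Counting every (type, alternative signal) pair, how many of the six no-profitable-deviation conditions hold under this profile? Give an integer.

5

High-fitness (own payoff 62.7 − 3.6×6.6 = 38.94): to d=0 gives 20.7 → no gain ✓; to d=3.9 gives 44.7 − 3.6×3.9 = 30.66 → no gain ✓.
Mid-fitness (own payoff 44.7 − 5.9×3.9 = 21.69): to d=0 gives 20.7 → no gain ✓; to d=6.6 gives 62.7 − 5.9×6.6 = 23.76 → profitable ✗.
Low-fitness (own payoff 20.7): to d=3.9 gives 44.7 − 8.0×3.9 = 13.5 → no gain ✓; to d=6.6 gives 62.7 − 8.0×6.6 = 9.9 → no gain ✓.
5 of the 6 constraints hold; not an equilibrium.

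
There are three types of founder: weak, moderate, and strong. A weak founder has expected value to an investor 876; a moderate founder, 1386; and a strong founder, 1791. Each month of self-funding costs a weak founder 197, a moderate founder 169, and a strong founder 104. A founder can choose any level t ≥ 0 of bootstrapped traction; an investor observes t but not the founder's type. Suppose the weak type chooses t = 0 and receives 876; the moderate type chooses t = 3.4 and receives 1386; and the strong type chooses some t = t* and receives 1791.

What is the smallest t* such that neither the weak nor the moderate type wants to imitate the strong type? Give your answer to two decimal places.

5.80

Moderate type (on-path payoff 1386 − 169×3.4 = 811.4) won't mimic when 811.4 ≥ 1791 − 169·t*, i.e. t* ≥ 5.80.
Weak type (on-path payoff 876) won't mimic when 876 ≥ 1791 − 197·t*, i.e. t* ≥ 4.64.
Both must hold, so t* = max(4.64, 5.80) = 5.80. The moderate type's constraint binds.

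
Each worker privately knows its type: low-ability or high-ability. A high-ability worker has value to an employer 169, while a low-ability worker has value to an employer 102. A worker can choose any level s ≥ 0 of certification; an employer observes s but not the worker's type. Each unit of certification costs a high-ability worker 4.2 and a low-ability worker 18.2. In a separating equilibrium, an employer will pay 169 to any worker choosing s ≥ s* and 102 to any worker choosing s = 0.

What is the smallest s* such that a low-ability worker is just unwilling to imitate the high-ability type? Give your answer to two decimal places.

A low-ability worker choosing s = 0 receives 102.
Imitating at s* instead would pay 169 at cost 18.2·s*, netting 169 − 18.2·s*.
Indifference: 102 = 169 − 18.2·s*, so s* = (169 − 102) / 18.2 ≈ 3.68.
This is the low-ability type's binding incentive-compatibility constraint; any s ≥ 3.68 sustains separation on that side.

3.68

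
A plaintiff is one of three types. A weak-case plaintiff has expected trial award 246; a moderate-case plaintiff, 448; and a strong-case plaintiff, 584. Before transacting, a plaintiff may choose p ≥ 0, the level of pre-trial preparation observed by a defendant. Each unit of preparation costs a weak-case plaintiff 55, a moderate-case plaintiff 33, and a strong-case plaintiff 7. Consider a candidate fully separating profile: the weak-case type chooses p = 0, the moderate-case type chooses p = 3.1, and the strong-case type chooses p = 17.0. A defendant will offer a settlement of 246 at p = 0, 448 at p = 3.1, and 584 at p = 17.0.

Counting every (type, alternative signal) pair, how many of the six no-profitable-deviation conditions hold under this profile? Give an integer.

Weak-case (own payoff 246): to p=3.1 gives 448 − 55×3.1 = 277.5 → profitable ✗; to p=17.0 gives 584 − 55×17.0 = -351 → no gain ✓.
Moderate-case (own payoff 448 − 33×3.1 = 345.7): to p=0 gives 246 → no gain ✓; to p=17.0 gives 584 − 33×17.0 = 23 → no gain ✓.
Strong-case (own payoff 584 − 7×17.0 = 465): to p=0 gives 246 → no gain ✓; to p=3.1 gives 448 − 7×3.1 = 426.3 → no gain ✓.
5 of the 6 constraints hold; not an equilibrium.

5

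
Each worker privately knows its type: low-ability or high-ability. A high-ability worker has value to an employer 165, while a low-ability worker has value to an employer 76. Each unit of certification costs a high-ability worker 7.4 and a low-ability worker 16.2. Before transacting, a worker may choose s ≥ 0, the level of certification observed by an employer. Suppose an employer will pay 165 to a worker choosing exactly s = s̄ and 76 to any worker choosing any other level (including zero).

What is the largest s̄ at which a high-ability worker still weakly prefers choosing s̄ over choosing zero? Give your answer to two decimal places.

Choosing s̄ yields the high-ability type 165 − 7.4·s̄; choosing zero yields 76.
The high-ability type is indifferent at 165 − 7.4·s̄ = 76, i.e. s̄ = (165 − 76) / 7.4 ≈ 12.03.
For any s̄ above 12.03 the high-ability type would rather pool at zero, so separation collapses.

12.03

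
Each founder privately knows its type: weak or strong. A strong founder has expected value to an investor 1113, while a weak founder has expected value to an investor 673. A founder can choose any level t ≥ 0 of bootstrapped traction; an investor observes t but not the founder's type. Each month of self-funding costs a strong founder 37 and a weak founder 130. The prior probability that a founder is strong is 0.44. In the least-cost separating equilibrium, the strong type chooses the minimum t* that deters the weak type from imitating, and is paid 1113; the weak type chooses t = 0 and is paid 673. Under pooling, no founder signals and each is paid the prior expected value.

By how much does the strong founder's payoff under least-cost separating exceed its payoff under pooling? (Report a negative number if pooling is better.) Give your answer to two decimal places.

Least-cost separating signal: t* solves 673 = 1113 − 130·t*, so t* = (1113 − 673)/130 ≈ 3.3846.
Strong type's separating payoff: 1113 − 37 × t* = 1113 − 37 × (1113 − 673)/130 = 1113 − 16280/130 ≈ 987.7692.
Pooling payoff: 0.44 × 1113 + 0.56 × 673 = 866.6.
Difference: 987.7692 − 866.6 = 121.1692, i.e. 121.17 to two decimal places.
The strong type prefers to separate.

121.17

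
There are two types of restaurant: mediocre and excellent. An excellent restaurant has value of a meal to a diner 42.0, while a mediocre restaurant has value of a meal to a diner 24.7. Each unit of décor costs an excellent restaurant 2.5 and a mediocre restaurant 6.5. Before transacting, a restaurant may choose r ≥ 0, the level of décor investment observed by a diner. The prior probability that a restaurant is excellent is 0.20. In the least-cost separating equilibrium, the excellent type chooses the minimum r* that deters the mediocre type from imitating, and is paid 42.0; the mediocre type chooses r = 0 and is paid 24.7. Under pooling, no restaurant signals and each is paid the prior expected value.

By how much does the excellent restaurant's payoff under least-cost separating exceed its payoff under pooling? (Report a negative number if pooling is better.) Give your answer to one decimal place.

Least-cost separating signal: r* solves 24.7 = 42.0 − 6.5·r*, so r* = (42.0 − 24.7)/6.5 ≈ 2.6615.
Excellent type's separating payoff: 42.0 − 2.5 × r* = 42.0 − 2.5 × (42.0 − 24.7)/6.5 = 42.0 − 43.25/6.5 ≈ 35.346.
Pooling payoff: 0.20 × 42.0 + 0.80 × 24.7 = 28.16.
Difference: 35.346 − 28.16 = 7.186, i.e. 7.2 to one decimal place.
The excellent type prefers to separate.

7.2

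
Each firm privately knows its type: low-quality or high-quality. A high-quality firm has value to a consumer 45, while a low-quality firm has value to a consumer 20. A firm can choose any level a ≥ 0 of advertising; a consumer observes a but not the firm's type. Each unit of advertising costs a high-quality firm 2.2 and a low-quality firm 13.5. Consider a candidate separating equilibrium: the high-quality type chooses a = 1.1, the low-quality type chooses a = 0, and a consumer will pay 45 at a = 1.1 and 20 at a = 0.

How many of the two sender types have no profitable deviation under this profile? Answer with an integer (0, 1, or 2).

1

Low-quality type: stay at 0 → 20; mimic → 45 − 13.5 × 1.1 = 30.15. IC fails (20 < 30.15).
High-quality type: signal → 45 − 2.2 × 1.1 = 42.58; deviate to 0 → 20. IC holds (42.58 ≥ 20).
1 of 2 constraints hold, so this profile is not an equilibrium.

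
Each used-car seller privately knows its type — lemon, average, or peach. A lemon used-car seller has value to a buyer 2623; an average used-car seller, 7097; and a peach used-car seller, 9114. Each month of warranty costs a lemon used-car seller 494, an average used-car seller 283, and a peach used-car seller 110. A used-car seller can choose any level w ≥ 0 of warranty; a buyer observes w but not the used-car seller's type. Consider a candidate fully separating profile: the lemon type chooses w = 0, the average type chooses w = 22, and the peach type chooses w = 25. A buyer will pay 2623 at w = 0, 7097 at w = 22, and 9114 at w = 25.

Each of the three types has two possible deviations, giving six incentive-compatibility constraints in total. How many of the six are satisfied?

4

Average (own payoff 7097 − 283×22 = 871): to w=0 gives 2623 → profitable ✗; to w=25 gives 9114 − 283×25 = 2039 → profitable ✗.
Peach (own payoff 9114 − 110×25 = 6364): to w=0 gives 2623 → no gain ✓; to w=22 gives 7097 − 110×22 = 4677 → no gain ✓.
Lemon (own payoff 2623): to w=22 gives 7097 − 494×22 = -3771 → no gain ✓; to w=25 gives 9114 − 494×25 = -3236 → no gain ✓.
4 of the 6 constraints hold; not an equilibrium.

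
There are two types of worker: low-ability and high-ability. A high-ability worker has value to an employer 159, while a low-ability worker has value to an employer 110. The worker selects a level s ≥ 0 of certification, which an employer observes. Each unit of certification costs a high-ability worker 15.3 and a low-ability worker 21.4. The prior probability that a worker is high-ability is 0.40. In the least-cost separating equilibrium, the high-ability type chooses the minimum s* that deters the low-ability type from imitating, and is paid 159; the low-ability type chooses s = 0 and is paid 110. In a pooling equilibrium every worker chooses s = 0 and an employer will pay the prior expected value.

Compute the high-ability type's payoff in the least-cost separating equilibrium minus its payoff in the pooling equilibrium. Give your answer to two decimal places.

Least-cost separating signal: s* solves 110 = 159 − 21.4·s*, so s* = (159 − 110)/21.4 ≈ 2.2897.
High-ability type's separating payoff: 159 − 15.3 × s* = 159 − 15.3 × (159 − 110)/21.4 = 159 − 749.7/21.4 ≈ 123.9673.
Pooling payoff: 0.40 × 159 + 0.60 × 110 = 129.6.
Difference: 123.9673 − 129.6 = -5.6327, i.e. -5.63 to two decimal places.
The high-ability type would prefer the pooling outcome.

-5.63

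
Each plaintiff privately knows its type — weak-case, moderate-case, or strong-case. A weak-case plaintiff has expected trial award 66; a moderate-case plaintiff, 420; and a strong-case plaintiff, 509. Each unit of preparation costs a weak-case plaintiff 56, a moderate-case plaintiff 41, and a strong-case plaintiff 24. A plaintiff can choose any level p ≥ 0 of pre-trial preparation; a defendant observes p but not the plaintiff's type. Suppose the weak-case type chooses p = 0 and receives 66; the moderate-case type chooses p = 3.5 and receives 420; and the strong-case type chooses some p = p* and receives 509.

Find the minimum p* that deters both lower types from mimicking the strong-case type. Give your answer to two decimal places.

Moderate-case type (on-path payoff 420 − 41×3.5 = 276.5) won't mimic when 276.5 ≥ 509 − 41·p*, i.e. p* ≥ 5.67.
Weak-case type (on-path payoff 66) won't mimic when 66 ≥ 509 − 56·p*, i.e. p* ≥ 7.91.
Both must hold, so p* = max(7.91, 5.67) = 7.91. The weak-case type's constraint binds.

7.91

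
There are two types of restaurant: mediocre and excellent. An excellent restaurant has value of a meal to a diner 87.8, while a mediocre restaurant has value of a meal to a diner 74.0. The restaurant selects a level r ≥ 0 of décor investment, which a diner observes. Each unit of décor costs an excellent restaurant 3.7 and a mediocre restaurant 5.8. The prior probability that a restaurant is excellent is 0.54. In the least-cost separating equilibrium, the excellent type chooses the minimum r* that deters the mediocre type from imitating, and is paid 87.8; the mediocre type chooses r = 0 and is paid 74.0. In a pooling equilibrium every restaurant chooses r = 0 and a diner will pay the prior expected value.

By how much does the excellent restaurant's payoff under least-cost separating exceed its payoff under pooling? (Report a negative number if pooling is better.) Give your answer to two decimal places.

Least-cost separating signal: r* solves 74.0 = 87.8 − 5.8·r*, so r* = (87.8 − 74.0)/5.8 ≈ 2.3793.
Excellent type's separating payoff: 87.8 − 3.7 × r* = 87.8 − 3.7 × (87.8 − 74.0)/5.8 = 87.8 − 51.06/5.8 ≈ 78.9966.
Pooling payoff: 0.54 × 87.8 + 0.46 × 74.0 = 81.452.
Difference: 78.9966 − 81.452 = -2.4554, i.e. -2.46 to two decimal places.
The excellent type would prefer the pooling outcome.

-2.46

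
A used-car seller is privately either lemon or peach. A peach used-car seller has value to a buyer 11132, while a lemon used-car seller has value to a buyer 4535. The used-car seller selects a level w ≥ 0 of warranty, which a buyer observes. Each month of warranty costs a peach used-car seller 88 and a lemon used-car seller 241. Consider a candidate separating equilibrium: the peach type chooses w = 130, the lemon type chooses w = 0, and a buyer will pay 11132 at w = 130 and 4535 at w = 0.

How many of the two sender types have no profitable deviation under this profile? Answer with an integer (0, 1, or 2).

Peach type: signal → 11132 − 88 × 130 = -308; deviate to 0 → 4535. IC fails (-308 < 4535).
Lemon type: stay at 0 → 4535; mimic → 11132 − 241 × 130 = -20198. IC holds (4535 ≥ -20198).
1 of 2 constraints hold, so this profile is not an equilibrium.

1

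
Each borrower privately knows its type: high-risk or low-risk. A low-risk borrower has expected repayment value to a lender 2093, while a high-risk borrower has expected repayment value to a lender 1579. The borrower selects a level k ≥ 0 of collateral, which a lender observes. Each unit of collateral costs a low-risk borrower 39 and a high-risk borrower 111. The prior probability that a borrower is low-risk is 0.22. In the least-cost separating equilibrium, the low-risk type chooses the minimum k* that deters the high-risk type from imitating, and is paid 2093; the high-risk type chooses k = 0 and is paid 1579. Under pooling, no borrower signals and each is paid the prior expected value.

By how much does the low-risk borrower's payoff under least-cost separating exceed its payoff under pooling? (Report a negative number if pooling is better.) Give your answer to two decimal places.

220.33

Least-cost separating signal: k* solves 1579 = 2093 − 111·k*, so k* = (2093 − 1579)/111 ≈ 4.6306.
Low-risk type's separating payoff: 2093 − 39 × k* = 2093 − 39 × (2093 − 1579)/111 = 2093 − 20046/111 ≈ 1912.4054.
Pooling payoff: 0.22 × 2093 + 0.78 × 1579 = 1692.08.
Difference: 1912.4054 − 1692.08 = 220.3254, i.e. 220.33 to two decimal places.
The low-risk type prefers to separate.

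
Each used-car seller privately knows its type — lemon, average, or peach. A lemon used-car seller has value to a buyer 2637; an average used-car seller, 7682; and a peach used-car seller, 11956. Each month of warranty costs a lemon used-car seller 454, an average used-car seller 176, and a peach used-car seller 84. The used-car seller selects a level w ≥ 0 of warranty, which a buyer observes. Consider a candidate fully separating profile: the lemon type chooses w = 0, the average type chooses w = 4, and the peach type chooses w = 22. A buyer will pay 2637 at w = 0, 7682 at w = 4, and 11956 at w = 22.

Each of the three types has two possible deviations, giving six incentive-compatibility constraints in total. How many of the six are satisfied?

Peach (own payoff 11956 − 84×22 = 10108): to w=0 gives 2637 → no gain ✓; to w=4 gives 7682 − 84×4 = 7346 → no gain ✓.
Average (own payoff 7682 − 176×4 = 6978): to w=0 gives 2637 → no gain ✓; to w=22 gives 11956 − 176×22 = 8084 → profitable ✗.
Lemon (own payoff 2637): to w=4 gives 7682 − 454×4 = 5866 → profitable ✗; to w=22 gives 11956 − 454×22 = 1968 → no gain ✓.
4 of the 6 constraints hold; not an equilibrium.

4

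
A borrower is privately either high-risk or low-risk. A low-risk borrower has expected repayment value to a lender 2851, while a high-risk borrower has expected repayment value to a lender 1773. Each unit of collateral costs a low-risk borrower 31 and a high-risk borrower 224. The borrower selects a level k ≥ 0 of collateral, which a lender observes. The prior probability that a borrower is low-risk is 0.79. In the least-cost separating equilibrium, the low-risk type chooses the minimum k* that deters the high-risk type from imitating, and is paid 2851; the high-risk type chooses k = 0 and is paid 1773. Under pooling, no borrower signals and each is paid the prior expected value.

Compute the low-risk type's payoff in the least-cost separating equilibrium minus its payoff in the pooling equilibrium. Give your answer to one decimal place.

Least-cost separating signal: k* solves 1773 = 2851 − 224·k*, so k* = (2851 − 1773)/224 = 4.8125.
Low-risk type's separating payoff: 2851 − 31 × k* = 2851 − 31 × (2851 − 1773)/224 = 2851 − 33418/224 ≈ 2701.813.
Pooling payoff: 0.79 × 2851 + 0.21 × 1773 = 2624.62.
Difference: 2701.813 − 2624.62 = 77.193, i.e. 77.2 to one decimal place.
The low-risk type prefers to separate.

77.2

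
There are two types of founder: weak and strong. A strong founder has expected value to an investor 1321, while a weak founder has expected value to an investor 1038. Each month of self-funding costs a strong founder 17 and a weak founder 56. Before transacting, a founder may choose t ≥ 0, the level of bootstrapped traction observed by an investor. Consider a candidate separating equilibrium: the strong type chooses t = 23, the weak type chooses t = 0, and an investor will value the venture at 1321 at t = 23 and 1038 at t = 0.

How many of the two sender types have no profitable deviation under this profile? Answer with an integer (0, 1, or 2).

Strong type: signal → 1321 − 17 × 23 = 930; deviate to 0 → 1038. IC fails (930 < 1038).
Weak type: stay at 0 → 1038; mimic → 1321 − 56 × 23 = 33. IC holds (1038 ≥ 33).
1 of 2 constraints hold, so this profile is not an equilibrium.

1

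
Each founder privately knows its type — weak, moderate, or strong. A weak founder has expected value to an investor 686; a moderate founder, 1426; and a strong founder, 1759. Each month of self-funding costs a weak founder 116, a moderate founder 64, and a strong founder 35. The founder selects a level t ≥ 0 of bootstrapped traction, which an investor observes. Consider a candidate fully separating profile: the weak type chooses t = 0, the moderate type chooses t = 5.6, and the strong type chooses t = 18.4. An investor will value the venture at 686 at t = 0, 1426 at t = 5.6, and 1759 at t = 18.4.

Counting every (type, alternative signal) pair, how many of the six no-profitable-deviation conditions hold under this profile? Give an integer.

4

Weak (own payoff 686): to t=5.6 gives 1426 − 116×5.6 = 776.4 → profitable ✗; to t=18.4 gives 1759 − 116×18.4 = -375.4 → no gain ✓.
Strong (own payoff 1759 − 35×18.4 = 1115): to t=0 gives 686 → no gain ✓; to t=5.6 gives 1426 − 35×5.6 = 1230 → profitable ✗.
Moderate (own payoff 1426 − 64×5.6 = 1067.6): to t=0 gives 686 → no gain ✓; to t=18.4 gives 1759 − 64×18.4 = 581.4 → no gain ✓.
4 of the 6 constraints hold; not an equilibrium.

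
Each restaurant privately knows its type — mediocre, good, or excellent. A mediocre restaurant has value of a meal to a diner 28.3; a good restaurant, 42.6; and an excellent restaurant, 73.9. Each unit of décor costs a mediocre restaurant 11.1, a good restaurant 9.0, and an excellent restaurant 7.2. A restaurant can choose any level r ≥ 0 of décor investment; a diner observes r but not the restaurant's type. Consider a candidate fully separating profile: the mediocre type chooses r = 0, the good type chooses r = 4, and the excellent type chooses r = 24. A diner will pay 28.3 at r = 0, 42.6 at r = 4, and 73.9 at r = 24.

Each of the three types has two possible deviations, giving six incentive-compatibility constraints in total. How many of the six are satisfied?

3

Excellent (own payoff 73.9 − 7.2×24 = -98.9): to r=0 gives 28.3 → profitable ✗; to r=4 gives 42.6 − 7.2×4 = 13.8 → profitable ✗.
Good (own payoff 42.6 − 9.0×4 = 6.6): to r=0 gives 28.3 → profitable ✗; to r=24 gives 73.9 − 9.0×24 = -142.1 → no gain ✓.
Mediocre (own payoff 28.3): to r=4 gives 42.6 − 11.1×4 = -1.8 → no gain ✓; to r=24 gives 73.9 − 11.1×24 = -192.5 → no gain ✓.
3 of the 6 constraints hold; not an equilibrium.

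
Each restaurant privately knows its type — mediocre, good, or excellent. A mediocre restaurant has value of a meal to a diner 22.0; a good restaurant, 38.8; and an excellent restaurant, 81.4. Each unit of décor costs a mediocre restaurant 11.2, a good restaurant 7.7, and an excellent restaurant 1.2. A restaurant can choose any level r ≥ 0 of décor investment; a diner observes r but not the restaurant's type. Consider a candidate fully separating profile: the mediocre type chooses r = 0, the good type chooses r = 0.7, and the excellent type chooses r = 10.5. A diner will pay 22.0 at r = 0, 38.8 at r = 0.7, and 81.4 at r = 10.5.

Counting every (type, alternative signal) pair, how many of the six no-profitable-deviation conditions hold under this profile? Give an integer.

5

Excellent (own payoff 81.4 − 1.2×10.5 = 68.8): to r=0 gives 22.0 → no gain ✓; to r=0.7 gives 38.8 − 1.2×0.7 = 37.96 → no gain ✓.
Mediocre (own payoff 22.0): to r=0.7 gives 38.8 − 11.2×0.7 = 30.96 → profitable ✗; to r=10.5 gives 81.4 − 11.2×10.5 = -36.2 → no gain ✓.
Good (own payoff 38.8 − 7.7×0.7 = 33.41): to r=0 gives 22.0 → no gain ✓; to r=10.5 gives 81.4 − 7.7×10.5 = 0.55 → no gain ✓.
5 of the 6 constraints hold; not an equilibrium.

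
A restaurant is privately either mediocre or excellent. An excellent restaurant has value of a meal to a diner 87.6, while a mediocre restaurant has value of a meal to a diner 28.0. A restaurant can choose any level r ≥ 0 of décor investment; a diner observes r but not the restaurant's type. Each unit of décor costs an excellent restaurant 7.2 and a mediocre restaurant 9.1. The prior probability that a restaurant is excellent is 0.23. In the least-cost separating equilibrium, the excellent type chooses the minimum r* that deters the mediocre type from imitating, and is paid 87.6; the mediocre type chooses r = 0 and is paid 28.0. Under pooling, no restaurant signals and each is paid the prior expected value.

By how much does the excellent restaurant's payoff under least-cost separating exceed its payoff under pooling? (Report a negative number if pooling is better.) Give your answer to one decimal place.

-1.3

Least-cost separating signal: r* solves 28.0 = 87.6 − 9.1·r*, so r* = (87.6 − 28.0)/9.1 ≈ 6.5495.
Excellent type's separating payoff: 87.6 − 7.2 × r* = 87.6 − 7.2 × (87.6 − 28.0)/9.1 = 87.6 − 429.12/9.1 ≈ 40.444.
Pooling payoff: 0.23 × 87.6 + 0.77 × 28.0 = 41.708.
Difference: 40.444 − 41.708 = -1.264, i.e. -1.3 to one decimal place.
The excellent type would prefer the pooling outcome.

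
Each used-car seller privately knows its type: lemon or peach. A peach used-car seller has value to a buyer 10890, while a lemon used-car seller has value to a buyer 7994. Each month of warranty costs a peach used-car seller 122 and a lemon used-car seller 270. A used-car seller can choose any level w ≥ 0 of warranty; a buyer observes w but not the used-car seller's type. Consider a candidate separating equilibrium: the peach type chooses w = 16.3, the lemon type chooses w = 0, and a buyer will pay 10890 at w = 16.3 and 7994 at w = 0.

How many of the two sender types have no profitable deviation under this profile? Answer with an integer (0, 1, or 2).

2

Lemon type: stay at 0 → 7994; mimic → 10890 − 270 × 16.3 = 6489. IC holds (7994 ≥ 6489).
Peach type: signal → 10890 − 122 × 16.3 = 8901.4; deviate to 0 → 7994. IC holds (8901.4 ≥ 7994).
2 of 2 constraints hold, so this is a separating equilibrium.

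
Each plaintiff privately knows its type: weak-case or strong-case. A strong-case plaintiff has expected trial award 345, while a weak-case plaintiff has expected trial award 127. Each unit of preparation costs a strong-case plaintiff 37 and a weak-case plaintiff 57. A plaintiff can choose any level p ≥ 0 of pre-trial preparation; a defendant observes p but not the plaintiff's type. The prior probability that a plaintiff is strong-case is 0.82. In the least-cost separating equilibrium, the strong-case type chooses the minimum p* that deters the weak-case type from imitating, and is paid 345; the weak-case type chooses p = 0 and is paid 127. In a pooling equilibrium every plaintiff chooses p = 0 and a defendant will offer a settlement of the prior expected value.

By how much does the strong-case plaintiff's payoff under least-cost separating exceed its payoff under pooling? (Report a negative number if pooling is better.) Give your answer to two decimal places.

Least-cost separating signal: p* solves 127 = 345 − 57·p*, so p* = (345 − 127)/57 ≈ 3.8246.
Strong-case type's separating payoff: 345 − 37 × p* = 345 − 37 × (345 − 127)/57 = 345 − 8066/57 ≈ 203.4912.
Pooling payoff: 0.82 × 345 + 0.18 × 127 = 305.76.
Difference: 203.4912 − 305.76 = -102.2688, i.e. -102.27 to two decimal places.
The strong-case type would prefer the pooling outcome.

-102.27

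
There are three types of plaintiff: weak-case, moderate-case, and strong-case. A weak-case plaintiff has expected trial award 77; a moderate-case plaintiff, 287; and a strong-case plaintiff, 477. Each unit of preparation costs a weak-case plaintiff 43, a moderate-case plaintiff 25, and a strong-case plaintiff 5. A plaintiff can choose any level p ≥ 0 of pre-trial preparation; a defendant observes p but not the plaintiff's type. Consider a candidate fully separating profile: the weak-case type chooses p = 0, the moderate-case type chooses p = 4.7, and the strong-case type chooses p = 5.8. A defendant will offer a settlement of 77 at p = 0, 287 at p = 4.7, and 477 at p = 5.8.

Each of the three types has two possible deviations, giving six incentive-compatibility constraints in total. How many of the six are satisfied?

Moderate-case (own payoff 287 − 25×4.7 = 169.5): to p=0 gives 77 → no gain ✓; to p=5.8 gives 477 − 25×5.8 = 332 → profitable ✗.
Strong-case (own payoff 477 − 5×5.8 = 448): to p=0 gives 77 → no gain ✓; to p=4.7 gives 287 − 5×4.7 = 263.5 → no gain ✓.
Weak-case (own payoff 77): to p=4.7 gives 287 − 43×4.7 = 84.9 → profitable ✗; to p=5.8 gives 477 − 43×5.8 = 227.6 → profitable ✗.
3 of the 6 constraints hold; not an equilibrium.

3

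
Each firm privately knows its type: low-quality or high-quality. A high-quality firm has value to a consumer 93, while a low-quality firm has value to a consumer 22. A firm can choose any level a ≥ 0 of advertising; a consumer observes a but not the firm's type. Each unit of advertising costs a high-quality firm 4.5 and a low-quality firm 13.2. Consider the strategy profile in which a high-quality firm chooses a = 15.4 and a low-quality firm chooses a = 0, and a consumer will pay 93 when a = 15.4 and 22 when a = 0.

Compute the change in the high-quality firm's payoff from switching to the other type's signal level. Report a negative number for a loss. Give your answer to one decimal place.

-1.7

Playing a = 15.4 the high-quality firm receives 93 − 4.5 × 15.4 = 23.7.
Deviating to a = 0 yields 22 instead.
Gain from deviating: 22 − 23.7 = -1.7.
The gain is negative, so the high-quality type's incentive-compatibility constraint is satisfied.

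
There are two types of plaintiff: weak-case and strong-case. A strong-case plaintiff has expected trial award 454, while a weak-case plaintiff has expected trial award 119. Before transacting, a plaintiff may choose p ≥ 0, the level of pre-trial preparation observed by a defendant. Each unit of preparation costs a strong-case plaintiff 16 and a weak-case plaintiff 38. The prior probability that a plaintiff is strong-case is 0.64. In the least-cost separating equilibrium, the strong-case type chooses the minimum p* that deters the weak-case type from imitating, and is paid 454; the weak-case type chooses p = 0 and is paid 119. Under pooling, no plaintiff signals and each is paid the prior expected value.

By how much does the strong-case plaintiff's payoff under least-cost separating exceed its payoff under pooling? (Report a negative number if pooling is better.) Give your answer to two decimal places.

-20.45

Least-cost separating signal: p* solves 119 = 454 − 38·p*, so p* = (454 − 119)/38 ≈ 8.8158.
Strong-case type's separating payoff: 454 − 16 × p* = 454 − 16 × (454 − 119)/38 = 454 − 5360/38 ≈ 312.9474.
Pooling payoff: 0.64 × 454 + 0.36 × 119 = 333.4.
Difference: 312.9474 − 333.4 = -20.4526, i.e. -20.45 to two decimal places.
The strong-case type would prefer the pooling outcome.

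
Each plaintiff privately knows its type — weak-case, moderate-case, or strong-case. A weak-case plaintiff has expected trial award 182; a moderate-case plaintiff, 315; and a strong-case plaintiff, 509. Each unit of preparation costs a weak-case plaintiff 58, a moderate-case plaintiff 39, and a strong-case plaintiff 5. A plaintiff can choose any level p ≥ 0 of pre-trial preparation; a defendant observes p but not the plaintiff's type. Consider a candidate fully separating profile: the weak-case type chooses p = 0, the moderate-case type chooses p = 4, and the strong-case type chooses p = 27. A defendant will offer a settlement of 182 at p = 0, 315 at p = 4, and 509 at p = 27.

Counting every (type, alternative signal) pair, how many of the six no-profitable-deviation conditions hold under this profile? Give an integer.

5

Strong-case (own payoff 509 − 5×27 = 374): to p=0 gives 182 → no gain ✓; to p=4 gives 315 − 5×4 = 295 → no gain ✓.
Moderate-case (own payoff 315 − 39×4 = 159): to p=0 gives 182 → profitable ✗; to p=27 gives 509 − 39×27 = -544 → no gain ✓.
Weak-case (own payoff 182): to p=4 gives 315 − 58×4 = 83 → no gain ✓; to p=27 gives 509 − 58×27 = -1057 → no gain ✓.
5 of the 6 constraints hold; not an equilibrium.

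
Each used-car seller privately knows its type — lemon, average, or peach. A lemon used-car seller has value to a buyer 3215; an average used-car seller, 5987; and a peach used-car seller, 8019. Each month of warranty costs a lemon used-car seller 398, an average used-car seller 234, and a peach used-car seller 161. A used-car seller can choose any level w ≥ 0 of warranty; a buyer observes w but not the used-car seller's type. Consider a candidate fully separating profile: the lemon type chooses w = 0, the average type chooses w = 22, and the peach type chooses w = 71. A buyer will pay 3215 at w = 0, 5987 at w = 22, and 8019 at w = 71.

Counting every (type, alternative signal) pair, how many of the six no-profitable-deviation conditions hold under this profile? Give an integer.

3

Lemon (own payoff 3215): to w=22 gives 5987 − 398×22 = -2769 → no gain ✓; to w=71 gives 8019 − 398×71 = -20239 → no gain ✓.
Peach (own payoff 8019 − 161×71 = -3412): to w=0 gives 3215 → profitable ✗; to w=22 gives 5987 − 161×22 = 2445 → profitable ✗.
Average (own payoff 5987 − 234×22 = 839): to w=0 gives 3215 → profitable ✗; to w=71 gives 8019 − 234×71 = -8595 → no gain ✓.
3 of the 6 constraints hold; not an equilibrium.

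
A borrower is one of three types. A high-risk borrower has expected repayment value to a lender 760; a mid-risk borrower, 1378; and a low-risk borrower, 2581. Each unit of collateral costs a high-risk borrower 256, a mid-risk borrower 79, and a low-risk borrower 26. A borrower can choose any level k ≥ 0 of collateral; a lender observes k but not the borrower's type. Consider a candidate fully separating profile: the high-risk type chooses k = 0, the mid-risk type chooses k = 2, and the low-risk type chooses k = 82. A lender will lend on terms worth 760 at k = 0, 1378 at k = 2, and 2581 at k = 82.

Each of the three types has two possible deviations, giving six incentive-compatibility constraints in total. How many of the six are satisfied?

Mid-risk (own payoff 1378 − 79×2 = 1220): to k=0 gives 760 → no gain ✓; to k=82 gives 2581 − 79×82 = -3897 → no gain ✓.
High-risk (own payoff 760): to k=2 gives 1378 − 256×2 = 866 → profitable ✗; to k=82 gives 2581 − 256×82 = -18411 → no gain ✓.
Low-risk (own payoff 2581 − 26×82 = 449): to k=0 gives 760 → profitable ✗; to k=2 gives 1378 − 26×2 = 1326 → profitable ✗.
3 of the 6 constraints hold; not an equilibrium.

3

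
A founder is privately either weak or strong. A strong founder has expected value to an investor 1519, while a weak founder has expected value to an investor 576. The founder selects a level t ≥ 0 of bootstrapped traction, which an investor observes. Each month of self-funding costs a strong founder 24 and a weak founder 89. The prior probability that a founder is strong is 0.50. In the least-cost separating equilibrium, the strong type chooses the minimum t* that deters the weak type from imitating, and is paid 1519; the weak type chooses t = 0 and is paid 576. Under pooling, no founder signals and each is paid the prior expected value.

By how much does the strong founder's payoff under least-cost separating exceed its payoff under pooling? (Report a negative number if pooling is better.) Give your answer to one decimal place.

217.2

Least-cost separating signal: t* solves 576 = 1519 − 89·t*, so t* = (1519 − 576)/89 ≈ 10.5955.
Strong type's separating payoff: 1519 − 24 × t* = 1519 − 24 × (1519 − 576)/89 = 1519 − 22632/89 ≈ 1264.708.
Pooling payoff: 0.50 × 1519 + 0.50 × 576 = 1047.5.
Difference: 1264.708 − 1047.5 = 217.208, i.e. 217.2 to one decimal place.
The strong type prefers to separate.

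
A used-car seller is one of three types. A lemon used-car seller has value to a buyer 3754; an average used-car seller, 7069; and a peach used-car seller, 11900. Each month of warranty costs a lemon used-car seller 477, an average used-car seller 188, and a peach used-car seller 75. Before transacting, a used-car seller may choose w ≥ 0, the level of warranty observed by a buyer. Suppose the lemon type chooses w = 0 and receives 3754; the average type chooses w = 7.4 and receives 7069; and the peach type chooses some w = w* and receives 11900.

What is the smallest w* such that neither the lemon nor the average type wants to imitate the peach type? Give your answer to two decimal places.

Lemon type (on-path payoff 3754) won't mimic when 3754 ≥ 11900 − 477·w*, i.e. w* ≥ 17.08.
Average type (on-path payoff 7069 − 188×7.4 = 5677.8) won't mimic when 5677.8 ≥ 11900 − 188·w*, i.e. w* ≥ 33.10.
Both must hold, so w* = max(17.08, 33.10) = 33.10. The average type's constraint binds.

33.10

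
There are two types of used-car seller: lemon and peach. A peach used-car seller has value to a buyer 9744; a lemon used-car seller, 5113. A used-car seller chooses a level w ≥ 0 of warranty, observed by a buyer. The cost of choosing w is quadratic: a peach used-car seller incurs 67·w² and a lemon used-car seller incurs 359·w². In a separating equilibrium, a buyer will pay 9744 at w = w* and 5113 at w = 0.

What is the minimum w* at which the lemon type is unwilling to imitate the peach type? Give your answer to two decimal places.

3.59

The lemon type at w = 0 receives 5113; imitating at w* yields 9744 − 359·w*².
Indifference: 5113 = 9744 − 359·w*², so w*² = (9744 − 5113) / 359 ≈ 12.8997.
w* = √12.8997 ≈ 3.59.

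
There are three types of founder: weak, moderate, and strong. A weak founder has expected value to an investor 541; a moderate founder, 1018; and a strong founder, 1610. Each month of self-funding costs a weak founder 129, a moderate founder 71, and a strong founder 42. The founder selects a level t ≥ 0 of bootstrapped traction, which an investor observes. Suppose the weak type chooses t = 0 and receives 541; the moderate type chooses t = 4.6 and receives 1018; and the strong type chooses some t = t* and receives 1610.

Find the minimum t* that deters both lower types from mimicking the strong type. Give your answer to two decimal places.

Weak type (on-path payoff 541) won't mimic when 541 ≥ 1610 − 129·t*, i.e. t* ≥ 8.29.
Moderate type (on-path payoff 1018 − 71×4.6 = 691.4) won't mimic when 691.4 ≥ 1610 − 71·t*, i.e. t* ≥ 12.94.
Both must hold, so t* = max(8.29, 12.94) = 12.94. The moderate type's constraint binds.

12.94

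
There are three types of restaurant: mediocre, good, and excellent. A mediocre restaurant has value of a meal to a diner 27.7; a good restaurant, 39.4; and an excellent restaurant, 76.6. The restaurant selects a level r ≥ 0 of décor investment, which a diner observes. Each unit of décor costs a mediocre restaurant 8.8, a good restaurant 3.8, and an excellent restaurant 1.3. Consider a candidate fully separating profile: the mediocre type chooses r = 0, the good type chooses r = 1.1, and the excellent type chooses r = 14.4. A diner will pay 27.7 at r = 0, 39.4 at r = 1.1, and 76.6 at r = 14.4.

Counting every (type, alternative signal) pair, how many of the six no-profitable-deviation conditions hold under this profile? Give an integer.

5

Excellent (own payoff 76.6 − 1.3×14.4 = 57.88): to r=0 gives 27.7 → no gain ✓; to r=1.1 gives 39.4 − 1.3×1.1 = 37.97 → no gain ✓.
Good (own payoff 39.4 − 3.8×1.1 = 35.22): to r=0 gives 27.7 → no gain ✓; to r=14.4 gives 76.6 − 3.8×14.4 = 21.88 → no gain ✓.
Mediocre (own payoff 27.7): to r=1.1 gives 39.4 − 8.8×1.1 = 29.72 → profitable ✗; to r=14.4 gives 76.6 − 8.8×14.4 = -50.12 → no gain ✓.
5 of the 6 constraints hold; not an equilibrium.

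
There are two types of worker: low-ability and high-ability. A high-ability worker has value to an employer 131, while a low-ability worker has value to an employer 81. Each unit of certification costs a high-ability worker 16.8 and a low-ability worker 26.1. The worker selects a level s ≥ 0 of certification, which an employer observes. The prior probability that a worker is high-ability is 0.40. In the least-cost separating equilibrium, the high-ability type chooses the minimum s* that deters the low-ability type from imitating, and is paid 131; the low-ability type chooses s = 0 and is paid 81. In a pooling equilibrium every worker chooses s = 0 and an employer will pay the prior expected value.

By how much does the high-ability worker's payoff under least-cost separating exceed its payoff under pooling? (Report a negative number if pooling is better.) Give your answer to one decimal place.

Least-cost separating signal: s* solves 81 = 131 − 26.1·s*, so s* = (131 − 81)/26.1 ≈ 1.9157.
High-ability type's separating payoff: 131 − 16.8 × s* = 131 − 16.8 × (131 − 81)/26.1 = 131 − 840/26.1 ≈ 98.816.
Pooling payoff: 0.40 × 131 + 0.60 × 81 = 101.
Difference: 98.816 − 101 = -2.184, i.e. -2.2 to one decimal place.
The high-ability type would prefer the pooling outcome.

-2.2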